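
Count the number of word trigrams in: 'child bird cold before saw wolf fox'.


Word trigrams from [7] words:
  Trigram 1: (child bird cold)
  Trigram 2: (bird cold before)
  Trigram 3: (cold before saw)
  Trigram 4: (before saw wolf)
  Trigram 5: (saw wolf fox)
Total word trigrams: 7 - 2 = 5

5


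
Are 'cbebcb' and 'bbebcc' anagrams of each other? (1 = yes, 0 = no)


Sort characters of 'cbebcb': 'bbbcce'
Sort characters of 'bbebcc': 'bbbcce'
Sorted forms match -> they ARE anagrams
Result: 1

1


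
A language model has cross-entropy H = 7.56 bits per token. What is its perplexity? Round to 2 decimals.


Perplexity formula: PP = 2^H
H = 7.56
PP = 2^7.56
Decompose: 2^7.56 = 2^7 * 2^0.56
2^7 = 128, 2^0.56 ~ 1.4742692
PP ~ 128 * 1.4742692 = 188.7064576
Rounded to 2 decimals: 188.71

188.71


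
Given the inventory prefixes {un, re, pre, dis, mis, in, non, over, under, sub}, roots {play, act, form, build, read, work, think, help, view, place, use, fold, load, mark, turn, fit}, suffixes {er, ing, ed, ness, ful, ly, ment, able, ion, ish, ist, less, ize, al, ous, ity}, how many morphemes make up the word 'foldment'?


Segmenting 'foldment' against the inventory:
  'fold' -> root (morpheme 1)
  'ment' -> suffix (morpheme 2)
Total morphemes: 2

2


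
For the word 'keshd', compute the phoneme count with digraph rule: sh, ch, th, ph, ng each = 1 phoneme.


Parsing 'keshd' greedily, digraphs first:
  'k' -> consonant phoneme (phonemes so far: 1)
  'e' -> vowel phoneme (phonemes so far: 2)
  'sh' -> digraph (1 consonant phoneme) (phonemes so far: 3)
  'd' -> consonant phoneme (phonemes so far: 4)
Total phonemes: 4

4


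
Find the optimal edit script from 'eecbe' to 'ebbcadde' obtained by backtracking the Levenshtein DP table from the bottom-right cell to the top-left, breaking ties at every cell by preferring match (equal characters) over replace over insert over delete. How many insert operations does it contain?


Edit distance = 5. Backtracking from cell (5, 8) with preference match > replace > insert > delete,
then listing the resulting alignment 'eecbe' -> 'ebbcadde' left to right:
  Step 1: keep 'e'
  Step 2: insert 'b' [insertion #1]
  Step 3: replace e->b
  Step 4: keep 'c'
  Step 5: insert 'a' [insertion #2]
  Step 6: insert 'd' [insertion #3]
  Step 7: replace b->d
  Step 8: keep 'e'
Total insertions: 3

3


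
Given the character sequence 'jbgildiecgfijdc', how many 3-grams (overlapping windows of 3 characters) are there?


String 'jbgildiecgfijdc' has length L = 15.
Number of overlapping n-grams = L - n + 1
Substituting: 15 - 3 + 1 = 13

13


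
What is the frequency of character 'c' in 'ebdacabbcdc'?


Scanning 'ebdacabbcdc' for 'c':
  Position 4: 'c' -> MATCH (count: 1)
  Position 8: 'c' -> MATCH (count: 2)
  Position 10: 'c' -> MATCH (count: 3)
Total occurrences of 'c': 3

3


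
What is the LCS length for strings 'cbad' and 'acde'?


DP table for LCS of 'cbad' and 'acde':
       a  c  d  e
    0  0  0  0  0
  c 0  0  1  1  1
  b 0  0  1  1  1
  a 0  1  1  1  1
  d 0  1  1  2  2
LCS: 'cd'
LCS length = 2

2


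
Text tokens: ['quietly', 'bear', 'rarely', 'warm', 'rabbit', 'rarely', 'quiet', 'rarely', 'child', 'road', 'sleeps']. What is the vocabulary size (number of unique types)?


Listing all tokens and tracking unique types:
  Token 1: 'quietly' -> NEW (unique so far: 1)
  Token 2: 'bear' -> NEW (unique so far: 2)
  Token 3: 'rarely' -> NEW (unique so far: 3)
  Token 4: 'warm' -> NEW (unique so far: 4)
  Token 5: 'rabbit' -> NEW (unique so far: 5)
  Token 6: 'rarely' -> duplicate (unique so far: 5)
  Token 7: 'quiet' -> NEW (unique so far: 6)
  Token 8: 'rarely' -> duplicate (unique so far: 6)
  Token 9: 'child' -> NEW (unique so far: 7)
  Token 10: 'road' -> NEW (unique so far: 8)
  Token 11: 'sleeps' -> NEW (unique so far: 9)
Unique types: ('bear', 'child', 'quiet', 'quietly', 'rabbit', 'rarely', 'road', 'sleeps', 'warm')
Vocabulary size: 9

9


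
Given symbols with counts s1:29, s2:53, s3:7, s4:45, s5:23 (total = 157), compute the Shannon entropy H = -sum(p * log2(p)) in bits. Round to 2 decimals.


Computing entropy H = -sum(p_i * log2(p_i)):
  s1: p = 29/157 = 0.1847, -p*log2(p) = 0.4501
  s2: p = 53/157 = 0.3376, -p*log2(p) = 0.5289
  s3: p = 7/157 = 0.0446, -p*log2(p) = 0.2001
  s4: p = 45/157 = 0.2866, -p*log2(p) = 0.5167
  s5: p = 23/157 = 0.1465, -p*log2(p) = 0.4060
H = sum of terms = 2.1018
Rounded to 2 decimals: 2.10

2.10


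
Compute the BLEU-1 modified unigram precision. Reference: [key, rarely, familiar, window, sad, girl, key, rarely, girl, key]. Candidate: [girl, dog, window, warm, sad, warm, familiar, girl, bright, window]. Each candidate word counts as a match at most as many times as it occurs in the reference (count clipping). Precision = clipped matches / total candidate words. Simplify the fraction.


Reference word counts: {'familiar': 1, 'girl': 2, 'key': 3, 'rarely': 2, 'sad': 1, 'window': 1}
Checking each candidate word (with clipping):
  'girl' -> in reference (ref count 2, used 1/2) -> match (matches: 1)
  'dog' -> not in reference -> no match (matches: 1)
  'window' -> in reference (ref count 1, used 1/1) -> match (matches: 2)
  'warm' -> not in reference -> no match (matches: 2)
  'sad' -> in reference (ref count 1, used 1/1) -> match (matches: 3)
  'warm' -> not in reference -> no match (matches: 3)
  'familiar' -> in reference (ref count 1, used 1/1) -> match (matches: 4)
  'girl' -> in reference (ref count 2, used 2/2) -> match (matches: 5)
  'bright' -> not in reference -> no match (matches: 5)
  'window' -> ref count 1 already used up (1/1) -> clipped, no match (matches: 5)
Clipped matches: 5, Candidate length: 10
Precision = 5/10 = 1/2

1/2


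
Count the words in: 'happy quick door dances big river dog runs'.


Counting words by splitting on spaces:
  Word 1: 'happy'
  Word 2: 'quick'
  Word 3: 'door'
  Word 4: 'dances'
  Word 5: 'big'
  Word 6: 'river'
  Word 7: 'dog'
  Word 8: 'runs'
Total words: 8

8


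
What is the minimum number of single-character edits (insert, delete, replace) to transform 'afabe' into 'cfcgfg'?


Building DP table for s1='afabe' (len 5) and s2='cfcgfg' (len 6):
       c  f  c  g  f  g
    0  1  2  3  4  5  6
  a 1  1  2  3  4  5  6
  f 2  2  1  2  3  4  5
  a 3  3  2  2  3  4  5
  b 4  4  3  3  3  4  5
  e 5  5  4  4  4  4  5
Edit distance = dp[5][6] = 5

5


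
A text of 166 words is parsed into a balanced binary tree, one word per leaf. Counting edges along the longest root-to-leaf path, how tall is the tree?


In a balanced binary tree with n leaves the deepest leaf is ceil(log2(n)) edges below the root.
log2(166) = 7.3750
ceil(7.3750) = 8
height (edges) = 8

8


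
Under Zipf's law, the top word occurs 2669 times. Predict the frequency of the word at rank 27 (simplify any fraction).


Zipf's law: freq(rank) = f1 / rank
f1 = 2669, rank = 27
freq = 2669 / 27
GCD(2669, 27) = 1
Simplified: 2669/27

2669/27


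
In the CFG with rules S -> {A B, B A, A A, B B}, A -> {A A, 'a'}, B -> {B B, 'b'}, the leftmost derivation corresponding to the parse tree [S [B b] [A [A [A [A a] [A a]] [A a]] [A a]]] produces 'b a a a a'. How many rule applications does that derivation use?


Every bracketed nonterminal node [X ...] in the tree is produced by exactly one rule application.
Reading the tree off as a leftmost derivation:
  Step 1: S  =>  B A   (applied S -> B A)
  Step 2: B A  =>  b A   (applied B -> b)
  Step 3: b A  =>  b A A   (applied A -> A A)
  Step 4: b A A  =>  b A A A   (applied A -> A A)
  Step 5: b A A A  =>  b A A A A   (applied A -> A A)
  Step 6: b A A A A  =>  b a A A A   (applied A -> a)
  Step 7: b a A A A  =>  b a a A A   (applied A -> a)
  Step 8: b a a A A  =>  b a a a A   (applied A -> a)
  Step 9: b a a a A  =>  b a a a a   (applied A -> a)
Final yield: b a a a a
Total rewrite steps: 9

9


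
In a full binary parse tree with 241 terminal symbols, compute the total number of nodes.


Leaf nodes (terminals): 241
Internal nodes = n - 1 = 241 - 1 = 240
Total = leaves + internal = 241 + 240 = 481

481


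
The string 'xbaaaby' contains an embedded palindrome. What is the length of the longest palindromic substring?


Scanning 'xbaaaby' for palindromic substrings.
Substring at positions 1-5: 'baaab'.
Check: reverse('baaab') = 'baaab' -> palindrome confirmed.
Neighbouring characters ('x' / 'y') break symmetry, so it cannot extend further.
No longer palindromic substring exists; longest length = 5

5


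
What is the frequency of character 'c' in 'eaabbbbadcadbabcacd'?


Scanning 'eaabbbbadcadbabcacd' for 'c':
  Position 9: 'c' -> MATCH (count: 1)
  Position 15: 'c' -> MATCH (count: 2)
  Position 17: 'c' -> MATCH (count: 3)
Total occurrences of 'c': 3

3


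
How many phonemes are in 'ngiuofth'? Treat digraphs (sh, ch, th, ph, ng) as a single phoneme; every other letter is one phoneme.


Parsing 'ngiuofth' greedily, digraphs first:
  'ng' -> digraph (1 consonant phoneme) (phonemes so far: 1)
  'i' -> vowel phoneme (phonemes so far: 2)
  'u' -> vowel phoneme (phonemes so far: 3)
  'o' -> vowel phoneme (phonemes so far: 4)
  'f' -> consonant phoneme (phonemes so far: 5)
  'th' -> digraph (1 consonant phoneme) (phonemes so far: 6)
Total phonemes: 6

6


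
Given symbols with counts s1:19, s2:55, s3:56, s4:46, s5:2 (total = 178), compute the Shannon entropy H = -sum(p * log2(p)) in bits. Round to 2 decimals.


Computing entropy H = -sum(p_i * log2(p_i)):
  s1: p = 19/178 = 0.1067, -p*log2(p) = 0.3445
  s2: p = 55/178 = 0.3090, -p*log2(p) = 0.5235
  s3: p = 56/178 = 0.3146, -p*log2(p) = 0.5249
  s4: p = 46/178 = 0.2584, -p*log2(p) = 0.5045
  s5: p = 2/178 = 0.0112, -p*log2(p) = 0.0728
H = sum of terms = 1.9702
Rounded to 2 decimals: 1.97

1.97


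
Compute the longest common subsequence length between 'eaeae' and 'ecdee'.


DP table for LCS of 'eaeae' and 'ecdee':
       e  c  d  e  e
    0  0  0  0  0  0
  e 0  1  1  1  1  1
  a 0  1  1  1  1  1
  e 0  1  1  1  2  2
  a 0  1  1  1  2  2
  e 0  1  1  1  2  3
LCS: 'eee'
LCS length = 3

3


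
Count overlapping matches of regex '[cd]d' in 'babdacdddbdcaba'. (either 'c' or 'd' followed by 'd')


Pattern: [cd]d means either 'c' or 'd' followed by 'd'.
Scanning 'babdacdddbdcaba' position-by-position:
  Pos 0: window 'ba' -> no
  Pos 1: window 'ab' -> no
  Pos 2: window 'bd' -> no
  Pos 3: window 'da' -> no
  Pos 4: window 'ac' -> no
  Pos 5: window 'cd' -> MATCH
  Pos 6: window 'dd' -> MATCH
  Pos 7: window 'dd' -> MATCH
  Pos 8: window 'db' -> no
  Pos 9: window 'bd' -> no
  Pos 10: window 'dc' -> no
  Pos 11: window 'ca' -> no
  Pos 12: window 'ab' -> no
  Pos 13: window 'ba' -> no
  Pos 14: window 'a' -> no
Total matches: 3

3


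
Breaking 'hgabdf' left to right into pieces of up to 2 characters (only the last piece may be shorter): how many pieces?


'hgabdf' has 6 characters.
Chunking with max size 2:
  Chunk 1: 'hg' (positions 0-1)
  Chunk 2: 'ab' (positions 2-3)
  Chunk 3: 'df' (positions 4-5)
Total chunks: ceil(6 / 2) = 3

3


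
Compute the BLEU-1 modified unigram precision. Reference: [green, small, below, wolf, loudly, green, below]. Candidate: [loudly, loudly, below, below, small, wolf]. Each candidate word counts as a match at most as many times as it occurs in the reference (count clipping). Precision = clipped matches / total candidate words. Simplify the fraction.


Reference word counts: {'below': 2, 'green': 2, 'loudly': 1, 'small': 1, 'wolf': 1}
Checking each candidate word (with clipping):
  'loudly' -> in reference (ref count 1, used 1/1) -> match (matches: 1)
  'loudly' -> ref count 1 already used up (1/1) -> clipped, no match (matches: 1)
  'below' -> in reference (ref count 2, used 1/2) -> match (matches: 2)
  'below' -> in reference (ref count 2, used 2/2) -> match (matches: 3)
  'small' -> in reference (ref count 1, used 1/1) -> match (matches: 4)
  'wolf' -> in reference (ref count 1, used 1/1) -> match (matches: 5)
Clipped matches: 5, Candidate length: 6
Precision = 5/6

5/6


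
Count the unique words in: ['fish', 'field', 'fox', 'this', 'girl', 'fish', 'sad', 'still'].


Listing all tokens and tracking unique types:
  Token 1: 'fish' -> NEW (unique so far: 1)
  Token 2: 'field' -> NEW (unique so far: 2)
  Token 3: 'fox' -> NEW (unique so far: 3)
  Token 4: 'this' -> NEW (unique so far: 4)
  Token 5: 'girl' -> NEW (unique so far: 5)
  Token 6: 'fish' -> duplicate (unique so far: 5)
  Token 7: 'sad' -> NEW (unique so far: 6)
  Token 8: 'still' -> NEW (unique so far: 7)
Unique types: ('field', 'fish', 'fox', 'girl', 'sad', 'still', 'this')
Vocabulary size: 7

7


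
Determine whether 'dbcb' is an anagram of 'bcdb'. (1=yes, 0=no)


Sort characters of 'dbcb': 'bbcd'
Sort characters of 'bcdb': 'bbcd'
Sorted forms match -> they ARE anagrams
Result: 1

1


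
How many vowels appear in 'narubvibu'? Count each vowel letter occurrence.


Scanning each character of 'narubvibu':
  Position 1: 'n' -> consonant (running count: 0)
  Position 2: 'a' -> vowel (running count: 1)
  Position 3: 'r' -> consonant (running count: 1)
  Position 4: 'u' -> vowel (running count: 2)
  Position 5: 'b' -> consonant (running count: 2)
  Position 6: 'v' -> consonant (running count: 2)
  Position 7: 'i' -> vowel (running count: 3)
  Position 8: 'b' -> consonant (running count: 3)
  Position 9: 'u' -> vowel (running count: 4)
Total vowels: 4

4


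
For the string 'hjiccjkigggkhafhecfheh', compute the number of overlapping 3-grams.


String 'hjiccjkigggkhafhecfheh' has length L = 22.
Number of overlapping n-grams = L - n + 1
Substituting: 22 - 3 + 1 = 20

20


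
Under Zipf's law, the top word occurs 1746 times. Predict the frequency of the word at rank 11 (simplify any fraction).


Zipf's law: freq(rank) = f1 / rank
f1 = 1746, rank = 11
freq = 1746 / 11
GCD(1746, 11) = 1
Simplified: 1746/11

1746/11


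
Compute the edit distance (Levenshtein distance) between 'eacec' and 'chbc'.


Building DP table for s1='eacec' (len 5) and s2='chbc' (len 4):
       c  h  b  c
    0  1  2  3  4
  e 1  1  2  3  4
  a 2  2  2  3  4
  c 3  2  3  3  3
  e 4  3  3  4  4
  c 5  4  4  4  4
Edit distance = dp[5][4] = 4

4


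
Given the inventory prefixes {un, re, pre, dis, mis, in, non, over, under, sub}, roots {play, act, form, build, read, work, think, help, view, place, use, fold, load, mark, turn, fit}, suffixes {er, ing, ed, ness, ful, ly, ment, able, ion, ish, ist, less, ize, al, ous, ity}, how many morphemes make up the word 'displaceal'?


Segmenting 'displaceal' against the inventory:
  'dis' -> prefix (morpheme 1)
  'place' -> root (morpheme 2)
  'al' -> suffix (morpheme 3)
Total morphemes: 3

3


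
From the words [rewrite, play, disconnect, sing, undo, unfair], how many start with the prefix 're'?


Checking each word for prefix 're':
  'rewrite' -> YES, starts with 're' (count: 1)
  'play' -> no (count: 1)
  'disconnect' -> no (count: 1)
  'sing' -> no (count: 1)
  'undo' -> no (count: 1)
  'unfair' -> no (count: 1)
Total with prefix 're': 1

1


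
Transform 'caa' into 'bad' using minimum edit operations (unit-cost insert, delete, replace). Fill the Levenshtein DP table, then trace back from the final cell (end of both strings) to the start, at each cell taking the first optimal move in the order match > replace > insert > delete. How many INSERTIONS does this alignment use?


Edit distance = 2. Backtracking from cell (3, 3) with preference match > replace > insert > delete,
then listing the resulting alignment 'caa' -> 'bad' left to right:
  Step 1: replace c->b
  Step 2: keep 'a'
  Step 3: replace a->d
Total insertions: 0

0


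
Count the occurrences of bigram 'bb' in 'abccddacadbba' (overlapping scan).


Scanning 'abccddacadbba' for bigram 'bb':
  Position 0: 'ab' -> no
  Position 1: 'bc' -> no
  Position 2: 'cc' -> no
  Position 3: 'cd' -> no
  Position 4: 'dd' -> no
  Position 5: 'da' -> no
  Position 6: 'ac' -> no
  Position 7: 'ca' -> no
  Position 8: 'ad' -> no
  Position 9: 'db' -> no
  Position 10: 'bb' -> MATCH
  Position 11: 'ba' -> no
Total matches: 1

1


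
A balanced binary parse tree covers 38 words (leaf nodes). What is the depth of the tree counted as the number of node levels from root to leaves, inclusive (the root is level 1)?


In a balanced binary tree with n leaves the deepest leaf is ceil(log2(n)) edges below the root,
so counting node levels inclusive of root and leaves gives ceil(log2(n)) + 1 levels.
log2(38) = 5.2479
ceil(5.2479) = 6
levels = 6 + 1 = 7

7


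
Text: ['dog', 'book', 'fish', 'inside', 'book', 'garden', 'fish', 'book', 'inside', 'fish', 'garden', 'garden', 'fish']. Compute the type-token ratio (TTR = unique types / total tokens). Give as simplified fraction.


Tokens: 13
Unique types: ('book', 'dog', 'fish', 'garden', 'inside') = 5
TTR = 5/13
Already in lowest terms.

5/13


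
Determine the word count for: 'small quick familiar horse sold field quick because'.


Counting words by splitting on spaces:
  Word 1: 'small'
  Word 2: 'quick'
  Word 3: 'familiar'
  Word 4: 'horse'
  Word 5: 'sold'
  Word 6: 'field'
  Word 7: 'quick'
  Word 8: 'because'
Total words: 8

8


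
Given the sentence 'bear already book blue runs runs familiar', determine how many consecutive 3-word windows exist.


Word trigrams from [7] words:
  Trigram 1: (bear already book)
  Trigram 2: (already book blue)
  Trigram 3: (book blue runs)
  Trigram 4: (blue runs runs)
  Trigram 5: (runs runs familiar)
Total word trigrams: 7 - 2 = 5

5


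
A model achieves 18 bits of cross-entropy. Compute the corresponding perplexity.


Perplexity formula: PP = 2^H
H = 18
PP = 2^18
PP = 2^18 = 262144

262144


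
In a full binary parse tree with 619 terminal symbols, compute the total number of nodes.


Leaf nodes (terminals): 619
Internal nodes = n - 1 = 619 - 1 = 618
Total = leaves + internal = 619 + 618 = 1237

1237


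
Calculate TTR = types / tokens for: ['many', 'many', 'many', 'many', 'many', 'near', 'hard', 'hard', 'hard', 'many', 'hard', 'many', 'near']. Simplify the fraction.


Tokens: 13
Unique types: ('hard', 'many', 'near') = 3
TTR = 3/13
Already in lowest terms.

3/13


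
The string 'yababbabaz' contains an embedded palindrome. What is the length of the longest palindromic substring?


Scanning 'yababbabaz' for palindromic substrings.
Substring at positions 1-8: 'ababbaba'.
Check: reverse('ababbaba') = 'ababbaba' -> palindrome confirmed.
Neighbouring characters ('y' / 'z') break symmetry, so it cannot extend further.
No longer palindromic substring exists; longest length = 8

8


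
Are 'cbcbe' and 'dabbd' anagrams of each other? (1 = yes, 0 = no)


Sort characters of 'cbcbe': 'bbcce'
Sort characters of 'dabbd': 'abbdd'
Sorted forms differ -> they are NOT anagrams
Result: 0

0


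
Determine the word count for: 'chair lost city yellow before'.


Counting words by splitting on spaces:
  Word 1: 'chair'
  Word 2: 'lost'
  Word 3: 'city'
  Word 4: 'yellow'
  Word 5: 'before'
Total words: 5

5


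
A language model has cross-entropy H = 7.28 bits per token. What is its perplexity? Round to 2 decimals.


Perplexity formula: PP = 2^H
H = 7.28
PP = 2^7.28
Decompose: 2^7.28 = 2^7 * 2^0.28
2^7 = 128, 2^0.28 ~ 1.2141949
PP ~ 128 * 1.2141949 = 155.4169472
Rounded to 2 decimals: 155.42

155.42


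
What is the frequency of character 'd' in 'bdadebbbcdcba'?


Scanning 'bdadebbbcdcba' for 'd':
  Position 1: 'd' -> MATCH (count: 1)
  Position 3: 'd' -> MATCH (count: 2)
  Position 9: 'd' -> MATCH (count: 3)
Total occurrences of 'd': 3

3


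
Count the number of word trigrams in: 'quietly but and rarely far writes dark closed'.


Word trigrams from [8] words:
  Trigram 1: (quietly but and)
  Trigram 2: (but and rarely)
  Trigram 3: (and rarely far)
  Trigram 4: (rarely far writes)
  Trigram 5: (far writes dark)
  Trigram 6: (writes dark closed)
Total word trigrams: 8 - 2 = 6

6


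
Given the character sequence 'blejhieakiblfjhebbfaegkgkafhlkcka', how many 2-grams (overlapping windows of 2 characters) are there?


String 'blejhieakiblfjhebbfaegkgkafhlkcka' has length L = 33.
Number of overlapping n-grams = L - n + 1
Substituting: 33 - 2 + 1 = 32

32


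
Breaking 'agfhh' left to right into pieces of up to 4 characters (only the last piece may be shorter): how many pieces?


'agfhh' has 5 characters.
Chunking with max size 4:
  Chunk 1: 'agfh' (positions 0-3)
  Chunk 2: 'h' (positions 4-4)
Total chunks: ceil(5 / 4) = 2

2


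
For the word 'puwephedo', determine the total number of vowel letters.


Scanning each character of 'puwephedo':
  Position 1: 'p' -> consonant (running count: 0)
  Position 2: 'u' -> vowel (running count: 1)
  Position 3: 'w' -> consonant (running count: 1)
  Position 4: 'e' -> vowel (running count: 2)
  Position 5: 'p' -> consonant (running count: 2)
  Position 6: 'h' -> consonant (running count: 2)
  Position 7: 'e' -> vowel (running count: 3)
  Position 8: 'd' -> consonant (running count: 3)
  Position 9: 'o' -> vowel (running count: 4)
Total vowels: 4

4


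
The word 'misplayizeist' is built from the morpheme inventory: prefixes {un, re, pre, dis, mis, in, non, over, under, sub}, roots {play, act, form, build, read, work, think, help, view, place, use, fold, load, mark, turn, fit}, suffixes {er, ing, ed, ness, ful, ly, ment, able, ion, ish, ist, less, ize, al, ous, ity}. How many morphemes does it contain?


Segmenting 'misplayizeist' against the inventory:
  'mis' -> prefix (morpheme 1)
  'play' -> root (morpheme 2)
  'ize' -> suffix (morpheme 3)
  'ist' -> suffix (morpheme 4)
Total morphemes: 4

4


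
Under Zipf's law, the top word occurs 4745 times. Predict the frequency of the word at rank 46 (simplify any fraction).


Zipf's law: freq(rank) = f1 / rank
f1 = 4745, rank = 46
freq = 4745 / 46
GCD(4745, 46) = 1
Simplified: 4745/46

4745/46


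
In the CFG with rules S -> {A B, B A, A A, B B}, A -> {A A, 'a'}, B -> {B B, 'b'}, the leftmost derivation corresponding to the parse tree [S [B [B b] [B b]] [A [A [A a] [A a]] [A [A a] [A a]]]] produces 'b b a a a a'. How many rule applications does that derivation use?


Every bracketed nonterminal node [X ...] in the tree is produced by exactly one rule application.
Reading the tree off as a leftmost derivation:
  Step 1: S  =>  B A   (applied S -> B A)
  Step 2: B A  =>  B B A   (applied B -> B B)
  Step 3: B B A  =>  b B A   (applied B -> b)
  Step 4: b B A  =>  b b A   (applied B -> b)
  Step 5: b b A  =>  b b A A   (applied A -> A A)
  Step 6: b b A A  =>  b b A A A   (applied A -> A A)
  Step 7: b b A A A  =>  b b a A A   (applied A -> a)
  Step 8: b b a A A  =>  b b a a A   (applied A -> a)
  Step 9: b b a a A  =>  b b a a A A   (applied A -> A A)
  Step 10: b b a a A A  =>  b b a a a A   (applied A -> a)
  Step 11: b b a a a A  =>  b b a a a a   (applied A -> a)
Final yield: b b a a a a
Total rewrite steps: 11

11


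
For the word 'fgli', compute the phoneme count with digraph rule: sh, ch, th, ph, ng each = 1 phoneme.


Parsing 'fgli' greedily, digraphs first:
  'f' -> consonant phoneme (phonemes so far: 1)
  'g' -> consonant phoneme (phonemes so far: 2)
  'l' -> consonant phoneme (phonemes so far: 3)
  'i' -> vowel phoneme (phonemes so far: 4)
Total phonemes: 4

4


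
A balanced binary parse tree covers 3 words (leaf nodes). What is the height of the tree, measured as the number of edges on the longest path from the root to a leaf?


In a balanced binary tree with n leaves the deepest leaf is ceil(log2(n)) edges below the root.
log2(3) = 1.5850
ceil(1.5850) = 2
height (edges) = 2

2


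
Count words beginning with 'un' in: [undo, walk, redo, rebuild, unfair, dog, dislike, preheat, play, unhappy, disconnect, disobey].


Checking each word for prefix 'un':
  'undo' -> YES, starts with 'un' (count: 1)
  'walk' -> no (count: 1)
  'redo' -> no (count: 1)
  'rebuild' -> no (count: 1)
  'unfair' -> YES, starts with 'un' (count: 2)
  'dog' -> no (count: 2)
  'dislike' -> no (count: 2)
  'preheat' -> no (count: 2)
  'play' -> no (count: 2)
  'unhappy' -> YES, starts with 'un' (count: 3)
  'disconnect' -> no (count: 3)
  'disobey' -> no (count: 3)
Total with prefix 'un': 3

3


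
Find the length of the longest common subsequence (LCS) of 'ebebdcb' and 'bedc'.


DP table for LCS of 'ebebdcb' and 'bedc':
       b  e  d  c
    0  0  0  0  0
  e 0  0  1  1  1
  b 0  1  1  1  1
  e 0  1  2  2  2
  b 0  1  2  2  2
  d 0  1  2  3  3
  c 0  1  2  3  4
  b 0  1  2  3  4
LCS: 'bedc'
LCS length = 4

4


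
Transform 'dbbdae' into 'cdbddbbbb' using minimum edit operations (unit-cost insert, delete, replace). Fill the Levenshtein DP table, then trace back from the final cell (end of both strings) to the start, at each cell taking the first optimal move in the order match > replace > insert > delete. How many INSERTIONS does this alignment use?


Edit distance = 6. Backtracking from cell (6, 9) with preference match > replace > insert > delete,
then listing the resulting alignment 'dbbdae' -> 'cdbddbbbb' left to right:
  Step 1: insert 'c' [insertion #1]
  Step 2: keep 'd'
  Step 3: keep 'b'
  Step 4: insert 'd' [insertion #2]
  Step 5: insert 'd' [insertion #3]
  Step 6: keep 'b'
  Step 7: replace d->b
  Step 8: replace a->b
  Step 9: replace e->b
Total insertions: 3

3


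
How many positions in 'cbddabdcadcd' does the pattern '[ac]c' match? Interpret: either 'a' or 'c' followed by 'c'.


Pattern: [ac]c means either 'a' or 'c' followed by 'c'.
Scanning 'cbddabdcadcd' position-by-position:
  Pos 0: window 'cb' -> no
  Pos 1: window 'bd' -> no
  Pos 2: window 'dd' -> no
  Pos 3: window 'da' -> no
  Pos 4: window 'ab' -> no
  Pos 5: window 'bd' -> no
  Pos 6: window 'dc' -> no
  Pos 7: window 'ca' -> no
  Pos 8: window 'ad' -> no
  Pos 9: window 'dc' -> no
  Pos 10: window 'cd' -> no
  Pos 11: window 'd' -> no
Total matches: 0

0


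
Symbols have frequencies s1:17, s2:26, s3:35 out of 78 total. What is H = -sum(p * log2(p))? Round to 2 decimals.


Computing entropy H = -sum(p_i * log2(p_i)):
  s1: p = 17/78 = 0.2179, -p*log2(p) = 0.4790
  s2: p = 26/78 = 0.3333, -p*log2(p) = 0.5283
  s3: p = 35/78 = 0.4487, -p*log2(p) = 0.5188
H = sum of terms = 1.5261
Rounded to 2 decimals: 1.53

1.53


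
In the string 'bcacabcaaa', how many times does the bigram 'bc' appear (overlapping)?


Scanning 'bcacabcaaa' for bigram 'bc':
  Position 0: 'bc' -> MATCH
  Position 1: 'ca' -> no
  Position 2: 'ac' -> no
  Position 3: 'ca' -> no
  Position 4: 'ab' -> no
  Position 5: 'bc' -> MATCH
  Position 6: 'ca' -> no
  Position 7: 'aa' -> no
  Position 8: 'aa' -> no
Total matches: 2

2


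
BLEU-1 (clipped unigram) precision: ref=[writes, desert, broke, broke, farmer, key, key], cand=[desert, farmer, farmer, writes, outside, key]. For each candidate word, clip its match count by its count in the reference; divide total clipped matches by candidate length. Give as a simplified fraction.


Reference word counts: {'broke': 2, 'desert': 1, 'farmer': 1, 'key': 2, 'writes': 1}
Checking each candidate word (with clipping):
  'desert' -> in reference (ref count 1, used 1/1) -> match (matches: 1)
  'farmer' -> in reference (ref count 1, used 1/1) -> match (matches: 2)
  'farmer' -> ref count 1 already used up (1/1) -> clipped, no match (matches: 2)
  'writes' -> in reference (ref count 1, used 1/1) -> match (matches: 3)
  'outside' -> not in reference -> no match (matches: 3)
  'key' -> in reference (ref count 2, used 1/2) -> match (matches: 4)
Clipped matches: 4, Candidate length: 6
Precision = 4/6 = 2/3

2/3


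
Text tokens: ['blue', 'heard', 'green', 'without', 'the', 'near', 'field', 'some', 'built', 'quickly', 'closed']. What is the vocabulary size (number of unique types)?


Listing all tokens and tracking unique types:
  Token 1: 'blue' -> NEW (unique so far: 1)
  Token 2: 'heard' -> NEW (unique so far: 2)
  Token 3: 'green' -> NEW (unique so far: 3)
  Token 4: 'without' -> NEW (unique so far: 4)
  Token 5: 'the' -> NEW (unique so far: 5)
  Token 6: 'near' -> NEW (unique so far: 6)
  Token 7: 'field' -> NEW (unique so far: 7)
  Token 8: 'some' -> NEW (unique so far: 8)
  Token 9: 'built' -> NEW (unique so far: 9)
  Token 10: 'quickly' -> NEW (unique so far: 10)
  Token 11: 'closed' -> NEW (unique so far: 11)
Unique types: ('blue', 'built', 'closed', 'field', 'green', 'heard', 'near', 'quickly', 'some', 'the', 'without')
Vocabulary size: 11

11


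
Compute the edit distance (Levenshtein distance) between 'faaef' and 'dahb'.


Building DP table for s1='faaef' (len 5) and s2='dahb' (len 4):
       d  a  h  b
    0  1  2  3  4
  f 1  1  2  3  4
  a 2  2  1  2  3
  a 3  3  2  2  3
  e 4  4  3  3  3
  f 5  5  4  4  4
Edit distance = dp[5][4] = 4

4


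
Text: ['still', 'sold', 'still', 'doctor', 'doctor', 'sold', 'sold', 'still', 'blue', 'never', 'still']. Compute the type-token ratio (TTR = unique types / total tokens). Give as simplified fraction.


Tokens: 11
Unique types: ('blue', 'doctor', 'never', 'sold', 'still') = 5
TTR = 5/11
Already in lowest terms.

5/11


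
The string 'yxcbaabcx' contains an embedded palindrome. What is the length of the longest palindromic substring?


Scanning 'yxcbaabcx' for palindromic substrings.
Substring at positions 1-8: 'xcbaabcx'.
Check: reverse('xcbaabcx') = 'xcbaabcx' -> palindrome confirmed.
Neighbouring characters ('y' / '-') break symmetry, so it cannot extend further.
No longer palindromic substring exists; longest length = 8

8


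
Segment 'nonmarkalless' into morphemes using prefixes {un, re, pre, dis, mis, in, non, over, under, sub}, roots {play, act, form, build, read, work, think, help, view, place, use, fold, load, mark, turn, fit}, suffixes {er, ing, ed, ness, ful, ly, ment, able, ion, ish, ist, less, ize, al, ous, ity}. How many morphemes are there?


Segmenting 'nonmarkalless' against the inventory:
  'non' -> prefix (morpheme 1)
  'mark' -> root (morpheme 2)
  'al' -> suffix (morpheme 3)
  'less' -> suffix (morpheme 4)
Total morphemes: 4

4


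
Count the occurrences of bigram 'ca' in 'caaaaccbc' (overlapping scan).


Scanning 'caaaaccbc' for bigram 'ca':
  Position 0: 'ca' -> MATCH
  Position 1: 'aa' -> no
  Position 2: 'aa' -> no
  Position 3: 'aa' -> no
  Position 4: 'ac' -> no
  Position 5: 'cc' -> no
  Position 6: 'cb' -> no
  Position 7: 'bc' -> no
Total matches: 1

1


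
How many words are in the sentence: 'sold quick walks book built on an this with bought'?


Counting words by splitting on spaces:
  Word 1: 'sold'
  Word 2: 'quick'
  Word 3: 'walks'
  Word 4: 'book'
  Word 5: 'built'
  Word 6: 'on'
  Word 7: 'an'
  Word 8: 'this'
  Word 9: 'with'
  Word 10: 'bought'
Total words: 10

10


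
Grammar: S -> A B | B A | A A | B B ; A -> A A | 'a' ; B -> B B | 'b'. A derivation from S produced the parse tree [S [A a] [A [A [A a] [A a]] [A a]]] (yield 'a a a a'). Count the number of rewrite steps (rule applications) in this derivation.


Every bracketed nonterminal node [X ...] in the tree is produced by exactly one rule application.
Reading the tree off as a leftmost derivation:
  Step 1: S  =>  A A   (applied S -> A A)
  Step 2: A A  =>  a A   (applied A -> a)
  Step 3: a A  =>  a A A   (applied A -> A A)
  Step 4: a A A  =>  a A A A   (applied A -> A A)
  Step 5: a A A A  =>  a a A A   (applied A -> a)
  Step 6: a a A A  =>  a a a A   (applied A -> a)
  Step 7: a a a A  =>  a a a a   (applied A -> a)
Final yield: a a a a
Total rewrite steps: 7

7


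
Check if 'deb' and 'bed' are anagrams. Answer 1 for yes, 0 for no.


Sort characters of 'deb': 'bde'
Sort characters of 'bed': 'bde'
Sorted forms match -> they ARE anagrams
Result: 1

1


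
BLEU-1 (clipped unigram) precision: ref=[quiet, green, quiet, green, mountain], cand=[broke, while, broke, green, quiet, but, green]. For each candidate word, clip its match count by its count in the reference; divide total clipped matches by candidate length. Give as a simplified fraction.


Reference word counts: {'green': 2, 'mountain': 1, 'quiet': 2}
Checking each candidate word (with clipping):
  'broke' -> not in reference -> no match (matches: 0)
  'while' -> not in reference -> no match (matches: 0)
  'broke' -> not in reference -> no match (matches: 0)
  'green' -> in reference (ref count 2, used 1/2) -> match (matches: 1)
  'quiet' -> in reference (ref count 2, used 1/2) -> match (matches: 2)
  'but' -> not in reference -> no match (matches: 2)
  'green' -> in reference (ref count 2, used 2/2) -> match (matches: 3)
Clipped matches: 3, Candidate length: 7
Precision = 3/7

3/7


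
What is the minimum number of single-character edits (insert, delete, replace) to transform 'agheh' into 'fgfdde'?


Building DP table for s1='agheh' (len 5) and s2='fgfdde' (len 6):
       f  g  f  d  d  e
    0  1  2  3  4  5  6
  a 1  1  2  3  4  5  6
  g 2  2  1  2  3  4  5
  h 3  3  2  2  3  4  5
  e 4  4  3  3  3  4  4
  h 5  5  4  4  4  4  5
Edit distance = dp[5][6] = 5

5


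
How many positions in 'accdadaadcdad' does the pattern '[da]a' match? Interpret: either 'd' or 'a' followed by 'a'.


Pattern: [da]a means either 'd' or 'a' followed by 'a'.
Scanning 'accdadaadcdad' position-by-position:
  Pos 0: window 'ac' -> no
  Pos 1: window 'cc' -> no
  Pos 2: window 'cd' -> no
  Pos 3: window 'da' -> MATCH
  Pos 4: window 'ad' -> no
  Pos 5: window 'da' -> MATCH
  Pos 6: window 'aa' -> MATCH
  Pos 7: window 'ad' -> no
  Pos 8: window 'dc' -> no
  Pos 9: window 'cd' -> no
  Pos 10: window 'da' -> MATCH
  Pos 11: window 'ad' -> no
  Pos 12: window 'd' -> no
Total matches: 4

4


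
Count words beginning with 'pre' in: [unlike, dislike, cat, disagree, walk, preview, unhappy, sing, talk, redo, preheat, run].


Checking each word for prefix 'pre':
  'unlike' -> no (count: 0)
  'dislike' -> no (count: 0)
  'cat' -> no (count: 0)
  'disagree' -> no (count: 0)
  'walk' -> no (count: 0)
  'preview' -> YES, starts with 'pre' (count: 1)
  'unhappy' -> no (count: 1)
  'sing' -> no (count: 1)
  'talk' -> no (count: 1)
  'redo' -> no (count: 1)
  'preheat' -> YES, starts with 'pre' (count: 2)
  'run' -> no (count: 2)
Total with prefix 'pre': 2

2


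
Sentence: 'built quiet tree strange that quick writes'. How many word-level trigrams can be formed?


Word trigrams from [7] words:
  Trigram 1: (built quiet tree)
  Trigram 2: (quiet tree strange)
  Trigram 3: (tree strange that)
  Trigram 4: (strange that quick)
  Trigram 5: (that quick writes)
Total word trigrams: 7 - 2 = 5

5


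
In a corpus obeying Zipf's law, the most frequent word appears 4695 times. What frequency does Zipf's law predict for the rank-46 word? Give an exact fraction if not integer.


Zipf's law: freq(rank) = f1 / rank
f1 = 4695, rank = 46
freq = 4695 / 46
GCD(4695, 46) = 1
Simplified: 4695/46

4695/46


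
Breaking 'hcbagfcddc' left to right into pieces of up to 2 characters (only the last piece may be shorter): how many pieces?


'hcbagfcddc' has 10 characters.
Chunking with max size 2:
  Chunk 1: 'hc' (positions 0-1)
  Chunk 2: 'ba' (positions 2-3)
  Chunk 3: 'gf' (positions 4-5)
  Chunk 4: 'cd' (positions 6-7)
  Chunk 5: 'dc' (positions 8-9)
Total chunks: ceil(10 / 2) = 5

5


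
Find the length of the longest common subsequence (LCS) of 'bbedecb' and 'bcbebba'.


DP table for LCS of 'bbedecb' and 'bcbebba':
       b  c  b  e  b  b  a
    0  0  0  0  0  0  0  0
  b 0  1  1  1  1  1  1  1
  b 0  1  1  2  2  2  2  2
  e 0  1  1  2  3  3  3  3
  d 0  1  1  2  3  3  3  3
  e 0  1  1  2  3  3  3  3
  c 0  1  2  2  3  3  3  3
  b 0  1  2  3  3  4  4  4
LCS: 'bbeb'
LCS length = 4

4


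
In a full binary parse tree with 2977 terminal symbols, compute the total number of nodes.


Leaf nodes (terminals): 2977
Internal nodes = n - 1 = 2977 - 1 = 2976
Total = leaves + internal = 2977 + 2976 = 5953

5953


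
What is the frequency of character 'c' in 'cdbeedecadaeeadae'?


Scanning 'cdbeedecadaeeadae' for 'c':
  Position 0: 'c' -> MATCH (count: 1)
  Position 7: 'c' -> MATCH (count: 2)
Total occurrences of 'c': 2

2


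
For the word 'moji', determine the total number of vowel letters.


Scanning each character of 'moji':
  Position 1: 'm' -> consonant (running count: 0)
  Position 2: 'o' -> vowel (running count: 1)
  Position 3: 'j' -> consonant (running count: 1)
  Position 4: 'i' -> vowel (running count: 2)
Total vowels: 2

2


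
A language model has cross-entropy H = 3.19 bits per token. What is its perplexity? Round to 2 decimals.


Perplexity formula: PP = 2^H
H = 3.19
PP = 2^3.19
Decompose: 2^3.19 = 2^3 * 2^0.19
2^3 = 8, 2^0.19 ~ 1.1407637
PP ~ 8 * 1.1407637 = 9.1261096
Rounded to 2 decimals: 9.13

9.13


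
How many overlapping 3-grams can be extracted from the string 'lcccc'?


String 'lcccc' has length L = 5.
Number of overlapping n-grams = L - n + 1
Substituting: 5 - 3 + 1 = 3

3


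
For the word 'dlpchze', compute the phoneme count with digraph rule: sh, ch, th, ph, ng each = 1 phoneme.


Parsing 'dlpchze' greedily, digraphs first:
  'd' -> consonant phoneme (phonemes so far: 1)
  'l' -> consonant phoneme (phonemes so far: 2)
  'p' -> consonant phoneme (phonemes so far: 3)
  'ch' -> digraph (1 consonant phoneme) (phonemes so far: 4)
  'z' -> consonant phoneme (phonemes so far: 5)
  'e' -> vowel phoneme (phonemes so far: 6)
Total phonemes: 6

6


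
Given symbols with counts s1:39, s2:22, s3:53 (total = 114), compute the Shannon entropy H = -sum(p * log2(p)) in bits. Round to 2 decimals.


Computing entropy H = -sum(p_i * log2(p_i)):
  s1: p = 39/114 = 0.3421, -p*log2(p) = 0.5294
  s2: p = 22/114 = 0.1930, -p*log2(p) = 0.4580
  s3: p = 53/114 = 0.4649, -p*log2(p) = 0.5137
H = sum of terms = 1.5011
Rounded to 2 decimals: 1.50

1.50


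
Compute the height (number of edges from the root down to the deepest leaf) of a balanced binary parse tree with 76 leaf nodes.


In a balanced binary tree with n leaves the deepest leaf is ceil(log2(n)) edges below the root.
log2(76) = 6.2479
ceil(6.2479) = 7
height (edges) = 7

7


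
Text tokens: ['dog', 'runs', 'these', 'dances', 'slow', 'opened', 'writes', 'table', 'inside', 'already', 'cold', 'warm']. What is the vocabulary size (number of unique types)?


Listing all tokens and tracking unique types:
  Token 1: 'dog' -> NEW (unique so far: 1)
  Token 2: 'runs' -> NEW (unique so far: 2)
  Token 3: 'these' -> NEW (unique so far: 3)
  Token 4: 'dances' -> NEW (unique so far: 4)
  Token 5: 'slow' -> NEW (unique so far: 5)
  Token 6: 'opened' -> NEW (unique so far: 6)
  Token 7: 'writes' -> NEW (unique so far: 7)
  Token 8: 'table' -> NEW (unique so far: 8)
  Token 9: 'inside' -> NEW (unique so far: 9)
  Token 10: 'already' -> NEW (unique so far: 10)
  Token 11: 'cold' -> NEW (unique so far: 11)
  Token 12: 'warm' -> NEW (unique so far: 12)
Unique types: ('already', 'cold', 'dances', 'dog', 'inside', 'opened', 'runs', 'slow', 'table', 'these', 'warm', 'writes')
Vocabulary size: 12

12


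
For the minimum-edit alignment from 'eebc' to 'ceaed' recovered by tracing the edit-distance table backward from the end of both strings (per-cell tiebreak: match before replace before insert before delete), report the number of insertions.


Edit distance = 4. Backtracking from cell (4, 5) with preference match > replace > insert > delete,
then listing the resulting alignment 'eebc' -> 'ceaed' left to right:
  Step 1: insert 'c' [insertion #1]
  Step 2: keep 'e'
  Step 3: replace e->a
  Step 4: replace b->e
  Step 5: replace c->d
Total insertions: 1

1


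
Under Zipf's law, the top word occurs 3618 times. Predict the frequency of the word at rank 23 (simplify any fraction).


Zipf's law: freq(rank) = f1 / rank
f1 = 3618, rank = 23
freq = 3618 / 23
GCD(3618, 23) = 1
Simplified: 3618/23

3618/23


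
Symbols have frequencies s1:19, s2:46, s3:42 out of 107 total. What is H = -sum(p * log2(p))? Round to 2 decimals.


Computing entropy H = -sum(p_i * log2(p_i)):
  s1: p = 19/107 = 0.1776, -p*log2(p) = 0.4428
  s2: p = 46/107 = 0.4299, -p*log2(p) = 0.5236
  s3: p = 42/107 = 0.3925, -p*log2(p) = 0.5296
H = sum of terms = 1.4960
Rounded to 2 decimals: 1.50

1.50
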